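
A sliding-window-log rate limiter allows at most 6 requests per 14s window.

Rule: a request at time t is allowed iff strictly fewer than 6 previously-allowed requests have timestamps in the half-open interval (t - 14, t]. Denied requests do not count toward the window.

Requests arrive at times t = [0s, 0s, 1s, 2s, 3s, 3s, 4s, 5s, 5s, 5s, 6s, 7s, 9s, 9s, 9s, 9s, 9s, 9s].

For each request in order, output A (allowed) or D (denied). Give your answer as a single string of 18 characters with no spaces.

Answer: AAAAAADDDDDDDDDDDD

Derivation:
Tracking allowed requests in the window:
  req#1 t=0s: ALLOW
  req#2 t=0s: ALLOW
  req#3 t=1s: ALLOW
  req#4 t=2s: ALLOW
  req#5 t=3s: ALLOW
  req#6 t=3s: ALLOW
  req#7 t=4s: DENY
  req#8 t=5s: DENY
  req#9 t=5s: DENY
  req#10 t=5s: DENY
  req#11 t=6s: DENY
  req#12 t=7s: DENY
  req#13 t=9s: DENY
  req#14 t=9s: DENY
  req#15 t=9s: DENY
  req#16 t=9s: DENY
  req#17 t=9s: DENY
  req#18 t=9s: DENY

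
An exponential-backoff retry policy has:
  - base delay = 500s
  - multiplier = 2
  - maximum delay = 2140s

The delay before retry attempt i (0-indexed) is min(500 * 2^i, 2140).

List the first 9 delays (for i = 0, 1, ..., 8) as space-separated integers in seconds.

Answer: 500 1000 2000 2140 2140 2140 2140 2140 2140

Derivation:
Computing each delay:
  i=0: min(500*2^0, 2140) = 500
  i=1: min(500*2^1, 2140) = 1000
  i=2: min(500*2^2, 2140) = 2000
  i=3: min(500*2^3, 2140) = 2140
  i=4: min(500*2^4, 2140) = 2140
  i=5: min(500*2^5, 2140) = 2140
  i=6: min(500*2^6, 2140) = 2140
  i=7: min(500*2^7, 2140) = 2140
  i=8: min(500*2^8, 2140) = 2140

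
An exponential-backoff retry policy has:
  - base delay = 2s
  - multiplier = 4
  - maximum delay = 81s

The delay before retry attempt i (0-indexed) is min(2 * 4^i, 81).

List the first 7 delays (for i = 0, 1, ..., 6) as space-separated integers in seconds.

Answer: 2 8 32 81 81 81 81

Derivation:
Computing each delay:
  i=0: min(2*4^0, 81) = 2
  i=1: min(2*4^1, 81) = 8
  i=2: min(2*4^2, 81) = 32
  i=3: min(2*4^3, 81) = 81
  i=4: min(2*4^4, 81) = 81
  i=5: min(2*4^5, 81) = 81
  i=6: min(2*4^6, 81) = 81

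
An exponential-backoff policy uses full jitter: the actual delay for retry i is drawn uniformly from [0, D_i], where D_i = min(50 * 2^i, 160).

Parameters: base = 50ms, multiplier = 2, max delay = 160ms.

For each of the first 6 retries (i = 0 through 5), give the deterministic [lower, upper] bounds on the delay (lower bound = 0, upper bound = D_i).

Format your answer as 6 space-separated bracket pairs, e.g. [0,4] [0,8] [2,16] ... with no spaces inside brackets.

Answer: [0,50] [0,100] [0,160] [0,160] [0,160] [0,160]

Derivation:
Computing bounds per retry:
  i=0: D_i=min(50*2^0,160)=50, bounds=[0,50]
  i=1: D_i=min(50*2^1,160)=100, bounds=[0,100]
  i=2: D_i=min(50*2^2,160)=160, bounds=[0,160]
  i=3: D_i=min(50*2^3,160)=160, bounds=[0,160]
  i=4: D_i=min(50*2^4,160)=160, bounds=[0,160]
  i=5: D_i=min(50*2^5,160)=160, bounds=[0,160]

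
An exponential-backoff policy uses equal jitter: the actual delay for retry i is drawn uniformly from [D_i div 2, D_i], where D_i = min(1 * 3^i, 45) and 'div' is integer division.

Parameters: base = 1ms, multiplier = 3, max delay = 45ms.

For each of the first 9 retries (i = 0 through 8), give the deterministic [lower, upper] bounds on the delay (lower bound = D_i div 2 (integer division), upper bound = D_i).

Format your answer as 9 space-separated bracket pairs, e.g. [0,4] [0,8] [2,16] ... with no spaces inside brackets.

Computing bounds per retry:
  i=0: D_i=min(1*3^0,45)=1, bounds=[0,1]
  i=1: D_i=min(1*3^1,45)=3, bounds=[1,3]
  i=2: D_i=min(1*3^2,45)=9, bounds=[4,9]
  i=3: D_i=min(1*3^3,45)=27, bounds=[13,27]
  i=4: D_i=min(1*3^4,45)=45, bounds=[22,45]
  i=5: D_i=min(1*3^5,45)=45, bounds=[22,45]
  i=6: D_i=min(1*3^6,45)=45, bounds=[22,45]
  i=7: D_i=min(1*3^7,45)=45, bounds=[22,45]
  i=8: D_i=min(1*3^8,45)=45, bounds=[22,45]

Answer: [0,1] [1,3] [4,9] [13,27] [22,45] [22,45] [22,45] [22,45] [22,45]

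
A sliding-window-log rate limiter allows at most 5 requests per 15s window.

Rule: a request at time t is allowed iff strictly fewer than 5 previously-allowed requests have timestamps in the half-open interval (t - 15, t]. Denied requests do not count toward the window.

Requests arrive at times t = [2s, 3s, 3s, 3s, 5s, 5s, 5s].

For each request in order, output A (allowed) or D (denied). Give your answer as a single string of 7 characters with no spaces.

Answer: AAAAADD

Derivation:
Tracking allowed requests in the window:
  req#1 t=2s: ALLOW
  req#2 t=3s: ALLOW
  req#3 t=3s: ALLOW
  req#4 t=3s: ALLOW
  req#5 t=5s: ALLOW
  req#6 t=5s: DENY
  req#7 t=5s: DENY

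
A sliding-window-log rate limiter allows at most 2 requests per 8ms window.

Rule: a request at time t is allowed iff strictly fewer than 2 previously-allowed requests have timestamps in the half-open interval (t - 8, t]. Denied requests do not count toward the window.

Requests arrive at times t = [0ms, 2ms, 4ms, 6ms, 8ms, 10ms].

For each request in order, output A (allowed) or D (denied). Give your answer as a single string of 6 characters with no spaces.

Tracking allowed requests in the window:
  req#1 t=0ms: ALLOW
  req#2 t=2ms: ALLOW
  req#3 t=4ms: DENY
  req#4 t=6ms: DENY
  req#5 t=8ms: ALLOW
  req#6 t=10ms: ALLOW

Answer: AADDAA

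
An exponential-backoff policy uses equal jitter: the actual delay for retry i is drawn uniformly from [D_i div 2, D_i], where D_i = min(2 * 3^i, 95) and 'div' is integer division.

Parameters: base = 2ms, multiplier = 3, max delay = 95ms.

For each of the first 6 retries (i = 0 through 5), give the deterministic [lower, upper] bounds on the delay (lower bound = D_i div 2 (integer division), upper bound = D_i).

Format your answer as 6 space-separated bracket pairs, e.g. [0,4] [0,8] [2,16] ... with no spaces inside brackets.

Computing bounds per retry:
  i=0: D_i=min(2*3^0,95)=2, bounds=[1,2]
  i=1: D_i=min(2*3^1,95)=6, bounds=[3,6]
  i=2: D_i=min(2*3^2,95)=18, bounds=[9,18]
  i=3: D_i=min(2*3^3,95)=54, bounds=[27,54]
  i=4: D_i=min(2*3^4,95)=95, bounds=[47,95]
  i=5: D_i=min(2*3^5,95)=95, bounds=[47,95]

Answer: [1,2] [3,6] [9,18] [27,54] [47,95] [47,95]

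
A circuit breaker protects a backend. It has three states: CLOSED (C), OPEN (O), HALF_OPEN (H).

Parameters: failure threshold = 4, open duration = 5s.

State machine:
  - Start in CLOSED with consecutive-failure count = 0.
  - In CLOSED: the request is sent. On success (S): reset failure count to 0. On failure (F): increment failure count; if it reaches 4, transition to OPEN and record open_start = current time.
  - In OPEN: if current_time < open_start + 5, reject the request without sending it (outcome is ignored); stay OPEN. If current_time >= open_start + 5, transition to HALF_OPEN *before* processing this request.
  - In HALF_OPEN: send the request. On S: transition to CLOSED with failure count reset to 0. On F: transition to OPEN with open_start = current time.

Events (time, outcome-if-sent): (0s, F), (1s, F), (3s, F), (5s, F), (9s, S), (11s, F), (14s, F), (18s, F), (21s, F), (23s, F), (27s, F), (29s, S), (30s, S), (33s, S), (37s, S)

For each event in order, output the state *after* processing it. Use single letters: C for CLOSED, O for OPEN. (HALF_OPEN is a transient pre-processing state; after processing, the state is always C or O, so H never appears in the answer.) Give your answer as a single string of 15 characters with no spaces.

State after each event:
  event#1 t=0s outcome=F: state=CLOSED
  event#2 t=1s outcome=F: state=CLOSED
  event#3 t=3s outcome=F: state=CLOSED
  event#4 t=5s outcome=F: state=OPEN
  event#5 t=9s outcome=S: state=OPEN
  event#6 t=11s outcome=F: state=OPEN
  event#7 t=14s outcome=F: state=OPEN
  event#8 t=18s outcome=F: state=OPEN
  event#9 t=21s outcome=F: state=OPEN
  event#10 t=23s outcome=F: state=OPEN
  event#11 t=27s outcome=F: state=OPEN
  event#12 t=29s outcome=S: state=CLOSED
  event#13 t=30s outcome=S: state=CLOSED
  event#14 t=33s outcome=S: state=CLOSED
  event#15 t=37s outcome=S: state=CLOSED

Answer: CCCOOOOOOOOCCCC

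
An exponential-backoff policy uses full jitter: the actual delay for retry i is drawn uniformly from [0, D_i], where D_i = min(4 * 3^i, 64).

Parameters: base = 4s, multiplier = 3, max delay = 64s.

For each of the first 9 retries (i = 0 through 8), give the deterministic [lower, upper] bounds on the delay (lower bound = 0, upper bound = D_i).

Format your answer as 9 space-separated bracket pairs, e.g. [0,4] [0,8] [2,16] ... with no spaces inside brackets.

Computing bounds per retry:
  i=0: D_i=min(4*3^0,64)=4, bounds=[0,4]
  i=1: D_i=min(4*3^1,64)=12, bounds=[0,12]
  i=2: D_i=min(4*3^2,64)=36, bounds=[0,36]
  i=3: D_i=min(4*3^3,64)=64, bounds=[0,64]
  i=4: D_i=min(4*3^4,64)=64, bounds=[0,64]
  i=5: D_i=min(4*3^5,64)=64, bounds=[0,64]
  i=6: D_i=min(4*3^6,64)=64, bounds=[0,64]
  i=7: D_i=min(4*3^7,64)=64, bounds=[0,64]
  i=8: D_i=min(4*3^8,64)=64, bounds=[0,64]

Answer: [0,4] [0,12] [0,36] [0,64] [0,64] [0,64] [0,64] [0,64] [0,64]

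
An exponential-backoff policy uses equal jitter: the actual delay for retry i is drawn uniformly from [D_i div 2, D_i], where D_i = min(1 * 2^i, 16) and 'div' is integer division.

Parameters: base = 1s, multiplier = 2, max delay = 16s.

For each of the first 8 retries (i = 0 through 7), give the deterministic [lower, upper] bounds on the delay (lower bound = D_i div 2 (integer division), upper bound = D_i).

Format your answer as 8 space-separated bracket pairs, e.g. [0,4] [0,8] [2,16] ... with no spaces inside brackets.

Answer: [0,1] [1,2] [2,4] [4,8] [8,16] [8,16] [8,16] [8,16]

Derivation:
Computing bounds per retry:
  i=0: D_i=min(1*2^0,16)=1, bounds=[0,1]
  i=1: D_i=min(1*2^1,16)=2, bounds=[1,2]
  i=2: D_i=min(1*2^2,16)=4, bounds=[2,4]
  i=3: D_i=min(1*2^3,16)=8, bounds=[4,8]
  i=4: D_i=min(1*2^4,16)=16, bounds=[8,16]
  i=5: D_i=min(1*2^5,16)=16, bounds=[8,16]
  i=6: D_i=min(1*2^6,16)=16, bounds=[8,16]
  i=7: D_i=min(1*2^7,16)=16, bounds=[8,16]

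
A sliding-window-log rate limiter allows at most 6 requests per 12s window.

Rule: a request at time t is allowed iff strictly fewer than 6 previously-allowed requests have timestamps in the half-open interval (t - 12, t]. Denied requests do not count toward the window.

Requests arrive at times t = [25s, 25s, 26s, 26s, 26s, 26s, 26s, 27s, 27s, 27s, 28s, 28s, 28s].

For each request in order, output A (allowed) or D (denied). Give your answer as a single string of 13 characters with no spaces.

Answer: AAAAAADDDDDDD

Derivation:
Tracking allowed requests in the window:
  req#1 t=25s: ALLOW
  req#2 t=25s: ALLOW
  req#3 t=26s: ALLOW
  req#4 t=26s: ALLOW
  req#5 t=26s: ALLOW
  req#6 t=26s: ALLOW
  req#7 t=26s: DENY
  req#8 t=27s: DENY
  req#9 t=27s: DENY
  req#10 t=27s: DENY
  req#11 t=28s: DENY
  req#12 t=28s: DENY
  req#13 t=28s: DENY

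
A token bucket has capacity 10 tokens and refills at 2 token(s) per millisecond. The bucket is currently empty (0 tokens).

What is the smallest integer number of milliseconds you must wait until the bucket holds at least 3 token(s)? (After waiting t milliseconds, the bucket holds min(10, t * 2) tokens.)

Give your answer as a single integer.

Need t * 2 >= 3, so t >= 3/2.
Smallest integer t = ceil(3/2) = 2.

Answer: 2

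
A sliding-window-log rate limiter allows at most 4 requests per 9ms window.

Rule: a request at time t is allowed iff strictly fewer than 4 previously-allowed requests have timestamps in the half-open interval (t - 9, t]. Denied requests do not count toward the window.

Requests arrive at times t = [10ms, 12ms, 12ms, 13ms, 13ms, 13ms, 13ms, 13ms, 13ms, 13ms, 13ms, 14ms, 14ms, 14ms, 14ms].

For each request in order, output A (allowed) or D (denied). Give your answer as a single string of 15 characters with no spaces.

Answer: AAAADDDDDDDDDDD

Derivation:
Tracking allowed requests in the window:
  req#1 t=10ms: ALLOW
  req#2 t=12ms: ALLOW
  req#3 t=12ms: ALLOW
  req#4 t=13ms: ALLOW
  req#5 t=13ms: DENY
  req#6 t=13ms: DENY
  req#7 t=13ms: DENY
  req#8 t=13ms: DENY
  req#9 t=13ms: DENY
  req#10 t=13ms: DENY
  req#11 t=13ms: DENY
  req#12 t=14ms: DENY
  req#13 t=14ms: DENY
  req#14 t=14ms: DENY
  req#15 t=14ms: DENY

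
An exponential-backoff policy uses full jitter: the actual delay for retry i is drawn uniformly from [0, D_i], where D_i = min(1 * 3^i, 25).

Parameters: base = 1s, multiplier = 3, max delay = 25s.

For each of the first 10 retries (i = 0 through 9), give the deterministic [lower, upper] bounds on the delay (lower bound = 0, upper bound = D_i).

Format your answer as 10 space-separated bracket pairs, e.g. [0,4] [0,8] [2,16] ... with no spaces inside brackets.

Answer: [0,1] [0,3] [0,9] [0,25] [0,25] [0,25] [0,25] [0,25] [0,25] [0,25]

Derivation:
Computing bounds per retry:
  i=0: D_i=min(1*3^0,25)=1, bounds=[0,1]
  i=1: D_i=min(1*3^1,25)=3, bounds=[0,3]
  i=2: D_i=min(1*3^2,25)=9, bounds=[0,9]
  i=3: D_i=min(1*3^3,25)=25, bounds=[0,25]
  i=4: D_i=min(1*3^4,25)=25, bounds=[0,25]
  i=5: D_i=min(1*3^5,25)=25, bounds=[0,25]
  i=6: D_i=min(1*3^6,25)=25, bounds=[0,25]
  i=7: D_i=min(1*3^7,25)=25, bounds=[0,25]
  i=8: D_i=min(1*3^8,25)=25, bounds=[0,25]
  i=9: D_i=min(1*3^9,25)=25, bounds=[0,25]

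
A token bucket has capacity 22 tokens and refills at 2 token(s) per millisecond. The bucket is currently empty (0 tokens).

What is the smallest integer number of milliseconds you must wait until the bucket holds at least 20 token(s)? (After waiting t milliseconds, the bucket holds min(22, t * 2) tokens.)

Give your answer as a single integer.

Answer: 10

Derivation:
Need t * 2 >= 20, so t >= 20/2.
Smallest integer t = ceil(20/2) = 10.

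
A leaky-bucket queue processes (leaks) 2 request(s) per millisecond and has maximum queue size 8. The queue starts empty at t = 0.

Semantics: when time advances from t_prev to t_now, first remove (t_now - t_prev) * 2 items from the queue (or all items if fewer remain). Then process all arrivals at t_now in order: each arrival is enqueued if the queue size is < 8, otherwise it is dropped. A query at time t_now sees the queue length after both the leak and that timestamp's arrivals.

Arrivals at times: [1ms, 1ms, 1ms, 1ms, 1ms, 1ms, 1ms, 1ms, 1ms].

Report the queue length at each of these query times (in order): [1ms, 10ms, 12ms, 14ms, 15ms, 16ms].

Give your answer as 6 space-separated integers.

Answer: 8 0 0 0 0 0

Derivation:
Queue lengths at query times:
  query t=1ms: backlog = 8
  query t=10ms: backlog = 0
  query t=12ms: backlog = 0
  query t=14ms: backlog = 0
  query t=15ms: backlog = 0
  query t=16ms: backlog = 0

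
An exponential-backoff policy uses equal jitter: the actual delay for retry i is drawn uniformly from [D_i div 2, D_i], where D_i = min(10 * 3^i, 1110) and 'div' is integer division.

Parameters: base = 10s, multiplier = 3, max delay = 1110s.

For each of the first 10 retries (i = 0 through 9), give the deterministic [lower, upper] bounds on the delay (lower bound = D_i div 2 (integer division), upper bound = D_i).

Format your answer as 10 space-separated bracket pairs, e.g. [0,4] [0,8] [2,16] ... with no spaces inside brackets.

Answer: [5,10] [15,30] [45,90] [135,270] [405,810] [555,1110] [555,1110] [555,1110] [555,1110] [555,1110]

Derivation:
Computing bounds per retry:
  i=0: D_i=min(10*3^0,1110)=10, bounds=[5,10]
  i=1: D_i=min(10*3^1,1110)=30, bounds=[15,30]
  i=2: D_i=min(10*3^2,1110)=90, bounds=[45,90]
  i=3: D_i=min(10*3^3,1110)=270, bounds=[135,270]
  i=4: D_i=min(10*3^4,1110)=810, bounds=[405,810]
  i=5: D_i=min(10*3^5,1110)=1110, bounds=[555,1110]
  i=6: D_i=min(10*3^6,1110)=1110, bounds=[555,1110]
  i=7: D_i=min(10*3^7,1110)=1110, bounds=[555,1110]
  i=8: D_i=min(10*3^8,1110)=1110, bounds=[555,1110]
  i=9: D_i=min(10*3^9,1110)=1110, bounds=[555,1110]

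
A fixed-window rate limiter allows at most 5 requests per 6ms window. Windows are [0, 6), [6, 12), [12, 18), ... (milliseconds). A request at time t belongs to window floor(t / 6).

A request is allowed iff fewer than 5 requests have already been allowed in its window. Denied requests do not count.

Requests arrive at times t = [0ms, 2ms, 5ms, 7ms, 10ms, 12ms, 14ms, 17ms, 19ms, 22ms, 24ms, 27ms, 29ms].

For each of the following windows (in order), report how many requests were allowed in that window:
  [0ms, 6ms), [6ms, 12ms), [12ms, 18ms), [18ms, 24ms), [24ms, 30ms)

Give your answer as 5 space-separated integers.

Processing requests:
  req#1 t=0ms (window 0): ALLOW
  req#2 t=2ms (window 0): ALLOW
  req#3 t=5ms (window 0): ALLOW
  req#4 t=7ms (window 1): ALLOW
  req#5 t=10ms (window 1): ALLOW
  req#6 t=12ms (window 2): ALLOW
  req#7 t=14ms (window 2): ALLOW
  req#8 t=17ms (window 2): ALLOW
  req#9 t=19ms (window 3): ALLOW
  req#10 t=22ms (window 3): ALLOW
  req#11 t=24ms (window 4): ALLOW
  req#12 t=27ms (window 4): ALLOW
  req#13 t=29ms (window 4): ALLOW

Allowed counts by window: 3 2 3 2 3

Answer: 3 2 3 2 3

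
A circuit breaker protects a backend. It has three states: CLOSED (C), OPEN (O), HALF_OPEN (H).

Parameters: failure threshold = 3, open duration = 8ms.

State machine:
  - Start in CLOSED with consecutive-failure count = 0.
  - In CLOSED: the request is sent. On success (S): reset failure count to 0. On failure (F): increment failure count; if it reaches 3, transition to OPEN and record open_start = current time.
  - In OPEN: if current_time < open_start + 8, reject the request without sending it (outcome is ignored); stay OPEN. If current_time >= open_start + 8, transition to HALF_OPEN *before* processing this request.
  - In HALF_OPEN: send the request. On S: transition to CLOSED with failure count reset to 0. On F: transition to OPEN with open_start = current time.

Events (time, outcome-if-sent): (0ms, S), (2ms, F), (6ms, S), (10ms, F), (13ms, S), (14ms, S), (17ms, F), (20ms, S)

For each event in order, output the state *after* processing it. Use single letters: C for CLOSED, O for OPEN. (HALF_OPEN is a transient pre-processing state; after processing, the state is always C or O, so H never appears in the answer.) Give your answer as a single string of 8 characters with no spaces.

State after each event:
  event#1 t=0ms outcome=S: state=CLOSED
  event#2 t=2ms outcome=F: state=CLOSED
  event#3 t=6ms outcome=S: state=CLOSED
  event#4 t=10ms outcome=F: state=CLOSED
  event#5 t=13ms outcome=S: state=CLOSED
  event#6 t=14ms outcome=S: state=CLOSED
  event#7 t=17ms outcome=F: state=CLOSED
  event#8 t=20ms outcome=S: state=CLOSED

Answer: CCCCCCCC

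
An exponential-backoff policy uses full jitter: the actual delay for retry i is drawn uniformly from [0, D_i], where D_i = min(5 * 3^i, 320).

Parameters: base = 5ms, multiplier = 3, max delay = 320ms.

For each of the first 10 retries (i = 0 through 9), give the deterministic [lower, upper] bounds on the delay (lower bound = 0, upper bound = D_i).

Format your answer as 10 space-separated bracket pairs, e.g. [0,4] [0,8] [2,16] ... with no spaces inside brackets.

Computing bounds per retry:
  i=0: D_i=min(5*3^0,320)=5, bounds=[0,5]
  i=1: D_i=min(5*3^1,320)=15, bounds=[0,15]
  i=2: D_i=min(5*3^2,320)=45, bounds=[0,45]
  i=3: D_i=min(5*3^3,320)=135, bounds=[0,135]
  i=4: D_i=min(5*3^4,320)=320, bounds=[0,320]
  i=5: D_i=min(5*3^5,320)=320, bounds=[0,320]
  i=6: D_i=min(5*3^6,320)=320, bounds=[0,320]
  i=7: D_i=min(5*3^7,320)=320, bounds=[0,320]
  i=8: D_i=min(5*3^8,320)=320, bounds=[0,320]
  i=9: D_i=min(5*3^9,320)=320, bounds=[0,320]

Answer: [0,5] [0,15] [0,45] [0,135] [0,320] [0,320] [0,320] [0,320] [0,320] [0,320]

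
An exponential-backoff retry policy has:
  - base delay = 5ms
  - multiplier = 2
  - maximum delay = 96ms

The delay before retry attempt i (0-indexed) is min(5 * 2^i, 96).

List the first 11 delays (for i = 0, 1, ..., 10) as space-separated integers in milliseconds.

Answer: 5 10 20 40 80 96 96 96 96 96 96

Derivation:
Computing each delay:
  i=0: min(5*2^0, 96) = 5
  i=1: min(5*2^1, 96) = 10
  i=2: min(5*2^2, 96) = 20
  i=3: min(5*2^3, 96) = 40
  i=4: min(5*2^4, 96) = 80
  i=5: min(5*2^5, 96) = 96
  i=6: min(5*2^6, 96) = 96
  i=7: min(5*2^7, 96) = 96
  i=8: min(5*2^8, 96) = 96
  i=9: min(5*2^9, 96) = 96
  i=10: min(5*2^10, 96) = 96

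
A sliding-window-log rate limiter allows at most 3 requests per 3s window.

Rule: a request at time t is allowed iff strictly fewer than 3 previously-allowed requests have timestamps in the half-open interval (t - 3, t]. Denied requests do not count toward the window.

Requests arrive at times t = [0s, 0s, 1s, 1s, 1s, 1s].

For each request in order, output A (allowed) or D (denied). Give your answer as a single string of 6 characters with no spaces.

Tracking allowed requests in the window:
  req#1 t=0s: ALLOW
  req#2 t=0s: ALLOW
  req#3 t=1s: ALLOW
  req#4 t=1s: DENY
  req#5 t=1s: DENY
  req#6 t=1s: DENY

Answer: AAADDD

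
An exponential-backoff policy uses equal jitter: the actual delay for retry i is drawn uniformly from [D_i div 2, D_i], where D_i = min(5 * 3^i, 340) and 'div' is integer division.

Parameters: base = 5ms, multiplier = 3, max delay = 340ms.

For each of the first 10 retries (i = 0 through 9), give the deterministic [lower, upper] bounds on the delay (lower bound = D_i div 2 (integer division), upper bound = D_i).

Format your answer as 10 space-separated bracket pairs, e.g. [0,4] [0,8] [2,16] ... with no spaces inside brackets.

Answer: [2,5] [7,15] [22,45] [67,135] [170,340] [170,340] [170,340] [170,340] [170,340] [170,340]

Derivation:
Computing bounds per retry:
  i=0: D_i=min(5*3^0,340)=5, bounds=[2,5]
  i=1: D_i=min(5*3^1,340)=15, bounds=[7,15]
  i=2: D_i=min(5*3^2,340)=45, bounds=[22,45]
  i=3: D_i=min(5*3^3,340)=135, bounds=[67,135]
  i=4: D_i=min(5*3^4,340)=340, bounds=[170,340]
  i=5: D_i=min(5*3^5,340)=340, bounds=[170,340]
  i=6: D_i=min(5*3^6,340)=340, bounds=[170,340]
  i=7: D_i=min(5*3^7,340)=340, bounds=[170,340]
  i=8: D_i=min(5*3^8,340)=340, bounds=[170,340]
  i=9: D_i=min(5*3^9,340)=340, bounds=[170,340]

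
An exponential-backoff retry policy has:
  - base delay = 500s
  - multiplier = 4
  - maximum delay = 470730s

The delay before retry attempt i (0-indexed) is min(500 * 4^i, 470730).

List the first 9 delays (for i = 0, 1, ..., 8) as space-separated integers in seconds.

Answer: 500 2000 8000 32000 128000 470730 470730 470730 470730

Derivation:
Computing each delay:
  i=0: min(500*4^0, 470730) = 500
  i=1: min(500*4^1, 470730) = 2000
  i=2: min(500*4^2, 470730) = 8000
  i=3: min(500*4^3, 470730) = 32000
  i=4: min(500*4^4, 470730) = 128000
  i=5: min(500*4^5, 470730) = 470730
  i=6: min(500*4^6, 470730) = 470730
  i=7: min(500*4^7, 470730) = 470730
  i=8: min(500*4^8, 470730) = 470730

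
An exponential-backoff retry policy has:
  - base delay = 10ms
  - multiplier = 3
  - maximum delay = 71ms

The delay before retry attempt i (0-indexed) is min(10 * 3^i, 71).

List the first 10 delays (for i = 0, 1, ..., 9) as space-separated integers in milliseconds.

Computing each delay:
  i=0: min(10*3^0, 71) = 10
  i=1: min(10*3^1, 71) = 30
  i=2: min(10*3^2, 71) = 71
  i=3: min(10*3^3, 71) = 71
  i=4: min(10*3^4, 71) = 71
  i=5: min(10*3^5, 71) = 71
  i=6: min(10*3^6, 71) = 71
  i=7: min(10*3^7, 71) = 71
  i=8: min(10*3^8, 71) = 71
  i=9: min(10*3^9, 71) = 71

Answer: 10 30 71 71 71 71 71 71 71 71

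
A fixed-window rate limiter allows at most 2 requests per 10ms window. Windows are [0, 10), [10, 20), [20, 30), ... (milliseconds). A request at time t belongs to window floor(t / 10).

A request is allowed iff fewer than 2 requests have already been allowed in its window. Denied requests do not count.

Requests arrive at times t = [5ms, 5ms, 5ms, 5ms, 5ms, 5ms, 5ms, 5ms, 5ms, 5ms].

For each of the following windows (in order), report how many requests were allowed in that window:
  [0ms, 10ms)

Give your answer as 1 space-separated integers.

Processing requests:
  req#1 t=5ms (window 0): ALLOW
  req#2 t=5ms (window 0): ALLOW
  req#3 t=5ms (window 0): DENY
  req#4 t=5ms (window 0): DENY
  req#5 t=5ms (window 0): DENY
  req#6 t=5ms (window 0): DENY
  req#7 t=5ms (window 0): DENY
  req#8 t=5ms (window 0): DENY
  req#9 t=5ms (window 0): DENY
  req#10 t=5ms (window 0): DENY

Allowed counts by window: 2

Answer: 2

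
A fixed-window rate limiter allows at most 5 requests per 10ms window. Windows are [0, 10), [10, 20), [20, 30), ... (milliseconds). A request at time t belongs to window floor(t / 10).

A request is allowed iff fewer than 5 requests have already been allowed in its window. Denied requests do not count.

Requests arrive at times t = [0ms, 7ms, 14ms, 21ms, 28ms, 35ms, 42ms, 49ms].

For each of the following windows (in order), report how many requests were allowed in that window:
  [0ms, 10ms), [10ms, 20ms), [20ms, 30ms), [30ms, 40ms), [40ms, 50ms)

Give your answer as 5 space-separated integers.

Processing requests:
  req#1 t=0ms (window 0): ALLOW
  req#2 t=7ms (window 0): ALLOW
  req#3 t=14ms (window 1): ALLOW
  req#4 t=21ms (window 2): ALLOW
  req#5 t=28ms (window 2): ALLOW
  req#6 t=35ms (window 3): ALLOW
  req#7 t=42ms (window 4): ALLOW
  req#8 t=49ms (window 4): ALLOW

Allowed counts by window: 2 1 2 1 2

Answer: 2 1 2 1 2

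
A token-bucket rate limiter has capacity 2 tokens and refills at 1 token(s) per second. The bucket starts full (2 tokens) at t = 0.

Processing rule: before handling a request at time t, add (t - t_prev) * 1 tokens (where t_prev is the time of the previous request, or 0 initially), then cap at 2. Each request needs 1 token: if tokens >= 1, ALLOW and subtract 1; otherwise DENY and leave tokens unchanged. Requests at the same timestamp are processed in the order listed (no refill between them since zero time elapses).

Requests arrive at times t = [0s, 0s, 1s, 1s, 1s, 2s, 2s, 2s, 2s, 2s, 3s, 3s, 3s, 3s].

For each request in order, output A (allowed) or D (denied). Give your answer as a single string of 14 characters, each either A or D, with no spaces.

Answer: AAADDADDDDADDD

Derivation:
Simulating step by step:
  req#1 t=0s: ALLOW
  req#2 t=0s: ALLOW
  req#3 t=1s: ALLOW
  req#4 t=1s: DENY
  req#5 t=1s: DENY
  req#6 t=2s: ALLOW
  req#7 t=2s: DENY
  req#8 t=2s: DENY
  req#9 t=2s: DENY
  req#10 t=2s: DENY
  req#11 t=3s: ALLOW
  req#12 t=3s: DENY
  req#13 t=3s: DENY
  req#14 t=3s: DENY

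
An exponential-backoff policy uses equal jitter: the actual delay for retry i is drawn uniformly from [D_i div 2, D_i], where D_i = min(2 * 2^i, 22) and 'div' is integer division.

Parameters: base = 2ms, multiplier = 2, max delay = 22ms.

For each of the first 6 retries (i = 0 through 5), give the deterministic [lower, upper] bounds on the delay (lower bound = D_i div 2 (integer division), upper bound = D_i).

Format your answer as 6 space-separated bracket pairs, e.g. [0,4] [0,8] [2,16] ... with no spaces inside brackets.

Answer: [1,2] [2,4] [4,8] [8,16] [11,22] [11,22]

Derivation:
Computing bounds per retry:
  i=0: D_i=min(2*2^0,22)=2, bounds=[1,2]
  i=1: D_i=min(2*2^1,22)=4, bounds=[2,4]
  i=2: D_i=min(2*2^2,22)=8, bounds=[4,8]
  i=3: D_i=min(2*2^3,22)=16, bounds=[8,16]
  i=4: D_i=min(2*2^4,22)=22, bounds=[11,22]
  i=5: D_i=min(2*2^5,22)=22, bounds=[11,22]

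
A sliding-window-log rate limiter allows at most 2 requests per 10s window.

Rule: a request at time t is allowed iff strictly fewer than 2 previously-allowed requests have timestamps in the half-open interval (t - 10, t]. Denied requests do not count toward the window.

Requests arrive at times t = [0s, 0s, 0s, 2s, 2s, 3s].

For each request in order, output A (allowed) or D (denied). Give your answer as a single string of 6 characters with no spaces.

Tracking allowed requests in the window:
  req#1 t=0s: ALLOW
  req#2 t=0s: ALLOW
  req#3 t=0s: DENY
  req#4 t=2s: DENY
  req#5 t=2s: DENY
  req#6 t=3s: DENY

Answer: AADDDD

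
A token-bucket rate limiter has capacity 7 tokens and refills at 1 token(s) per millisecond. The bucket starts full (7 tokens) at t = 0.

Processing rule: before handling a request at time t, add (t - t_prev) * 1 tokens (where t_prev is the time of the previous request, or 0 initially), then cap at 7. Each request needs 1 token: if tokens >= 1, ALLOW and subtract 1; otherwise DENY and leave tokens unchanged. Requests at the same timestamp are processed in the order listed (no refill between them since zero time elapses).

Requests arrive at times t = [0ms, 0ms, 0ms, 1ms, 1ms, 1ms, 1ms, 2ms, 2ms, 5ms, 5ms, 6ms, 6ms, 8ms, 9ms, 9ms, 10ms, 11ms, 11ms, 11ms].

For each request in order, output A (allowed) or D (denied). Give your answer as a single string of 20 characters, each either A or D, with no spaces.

Answer: AAAAAAAAAAAAAAAAAADD

Derivation:
Simulating step by step:
  req#1 t=0ms: ALLOW
  req#2 t=0ms: ALLOW
  req#3 t=0ms: ALLOW
  req#4 t=1ms: ALLOW
  req#5 t=1ms: ALLOW
  req#6 t=1ms: ALLOW
  req#7 t=1ms: ALLOW
  req#8 t=2ms: ALLOW
  req#9 t=2ms: ALLOW
  req#10 t=5ms: ALLOW
  req#11 t=5ms: ALLOW
  req#12 t=6ms: ALLOW
  req#13 t=6ms: ALLOW
  req#14 t=8ms: ALLOW
  req#15 t=9ms: ALLOW
  req#16 t=9ms: ALLOW
  req#17 t=10ms: ALLOW
  req#18 t=11ms: ALLOW
  req#19 t=11ms: DENY
  req#20 t=11ms: DENY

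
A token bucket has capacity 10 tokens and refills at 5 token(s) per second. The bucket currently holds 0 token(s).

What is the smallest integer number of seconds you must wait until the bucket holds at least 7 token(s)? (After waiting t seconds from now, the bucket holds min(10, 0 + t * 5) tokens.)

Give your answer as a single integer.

Answer: 2

Derivation:
Need 0 + t * 5 >= 7, so t >= 7/5.
Smallest integer t = ceil(7/5) = 2.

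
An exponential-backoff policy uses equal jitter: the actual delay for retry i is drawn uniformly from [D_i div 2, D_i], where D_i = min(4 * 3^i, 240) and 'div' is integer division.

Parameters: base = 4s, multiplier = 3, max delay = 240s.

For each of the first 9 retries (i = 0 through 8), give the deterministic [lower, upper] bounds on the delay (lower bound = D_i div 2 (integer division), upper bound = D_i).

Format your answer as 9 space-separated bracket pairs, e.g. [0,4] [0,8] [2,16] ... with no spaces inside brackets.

Answer: [2,4] [6,12] [18,36] [54,108] [120,240] [120,240] [120,240] [120,240] [120,240]

Derivation:
Computing bounds per retry:
  i=0: D_i=min(4*3^0,240)=4, bounds=[2,4]
  i=1: D_i=min(4*3^1,240)=12, bounds=[6,12]
  i=2: D_i=min(4*3^2,240)=36, bounds=[18,36]
  i=3: D_i=min(4*3^3,240)=108, bounds=[54,108]
  i=4: D_i=min(4*3^4,240)=240, bounds=[120,240]
  i=5: D_i=min(4*3^5,240)=240, bounds=[120,240]
  i=6: D_i=min(4*3^6,240)=240, bounds=[120,240]
  i=7: D_i=min(4*3^7,240)=240, bounds=[120,240]
  i=8: D_i=min(4*3^8,240)=240, bounds=[120,240]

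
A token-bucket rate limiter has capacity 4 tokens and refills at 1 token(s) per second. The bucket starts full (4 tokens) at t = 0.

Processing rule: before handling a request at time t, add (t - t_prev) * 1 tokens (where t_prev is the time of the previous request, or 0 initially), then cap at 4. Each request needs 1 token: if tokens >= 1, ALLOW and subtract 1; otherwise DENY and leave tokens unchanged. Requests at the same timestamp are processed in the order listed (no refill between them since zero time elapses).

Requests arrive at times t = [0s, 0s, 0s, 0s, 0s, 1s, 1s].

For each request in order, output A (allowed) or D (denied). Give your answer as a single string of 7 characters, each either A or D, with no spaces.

Answer: AAAADAD

Derivation:
Simulating step by step:
  req#1 t=0s: ALLOW
  req#2 t=0s: ALLOW
  req#3 t=0s: ALLOW
  req#4 t=0s: ALLOW
  req#5 t=0s: DENY
  req#6 t=1s: ALLOW
  req#7 t=1s: DENY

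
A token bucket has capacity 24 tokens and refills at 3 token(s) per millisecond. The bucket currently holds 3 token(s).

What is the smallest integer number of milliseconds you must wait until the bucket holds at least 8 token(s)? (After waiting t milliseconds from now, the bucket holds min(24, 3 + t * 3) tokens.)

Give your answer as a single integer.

Need 3 + t * 3 >= 8, so t >= 5/3.
Smallest integer t = ceil(5/3) = 2.

Answer: 2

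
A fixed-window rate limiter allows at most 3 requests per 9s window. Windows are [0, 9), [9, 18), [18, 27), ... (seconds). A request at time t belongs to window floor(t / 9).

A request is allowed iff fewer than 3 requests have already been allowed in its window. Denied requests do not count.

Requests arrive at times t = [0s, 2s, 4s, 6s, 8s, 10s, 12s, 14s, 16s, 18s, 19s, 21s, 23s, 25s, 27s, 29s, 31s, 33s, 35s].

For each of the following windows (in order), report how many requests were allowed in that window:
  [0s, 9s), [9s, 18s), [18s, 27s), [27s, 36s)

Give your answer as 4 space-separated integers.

Processing requests:
  req#1 t=0s (window 0): ALLOW
  req#2 t=2s (window 0): ALLOW
  req#3 t=4s (window 0): ALLOW
  req#4 t=6s (window 0): DENY
  req#5 t=8s (window 0): DENY
  req#6 t=10s (window 1): ALLOW
  req#7 t=12s (window 1): ALLOW
  req#8 t=14s (window 1): ALLOW
  req#9 t=16s (window 1): DENY
  req#10 t=18s (window 2): ALLOW
  req#11 t=19s (window 2): ALLOW
  req#12 t=21s (window 2): ALLOW
  req#13 t=23s (window 2): DENY
  req#14 t=25s (window 2): DENY
  req#15 t=27s (window 3): ALLOW
  req#16 t=29s (window 3): ALLOW
  req#17 t=31s (window 3): ALLOW
  req#18 t=33s (window 3): DENY
  req#19 t=35s (window 3): DENY

Allowed counts by window: 3 3 3 3

Answer: 3 3 3 3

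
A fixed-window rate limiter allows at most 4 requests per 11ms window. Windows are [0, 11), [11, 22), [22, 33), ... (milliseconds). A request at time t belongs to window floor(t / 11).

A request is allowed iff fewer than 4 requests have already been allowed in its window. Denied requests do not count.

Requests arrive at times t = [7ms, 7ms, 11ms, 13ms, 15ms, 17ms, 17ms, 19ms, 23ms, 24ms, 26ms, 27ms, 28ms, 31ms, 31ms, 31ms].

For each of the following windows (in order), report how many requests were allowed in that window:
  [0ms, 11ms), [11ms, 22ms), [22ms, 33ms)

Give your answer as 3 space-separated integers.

Processing requests:
  req#1 t=7ms (window 0): ALLOW
  req#2 t=7ms (window 0): ALLOW
  req#3 t=11ms (window 1): ALLOW
  req#4 t=13ms (window 1): ALLOW
  req#5 t=15ms (window 1): ALLOW
  req#6 t=17ms (window 1): ALLOW
  req#7 t=17ms (window 1): DENY
  req#8 t=19ms (window 1): DENY
  req#9 t=23ms (window 2): ALLOW
  req#10 t=24ms (window 2): ALLOW
  req#11 t=26ms (window 2): ALLOW
  req#12 t=27ms (window 2): ALLOW
  req#13 t=28ms (window 2): DENY
  req#14 t=31ms (window 2): DENY
  req#15 t=31ms (window 2): DENY
  req#16 t=31ms (window 2): DENY

Allowed counts by window: 2 4 4

Answer: 2 4 4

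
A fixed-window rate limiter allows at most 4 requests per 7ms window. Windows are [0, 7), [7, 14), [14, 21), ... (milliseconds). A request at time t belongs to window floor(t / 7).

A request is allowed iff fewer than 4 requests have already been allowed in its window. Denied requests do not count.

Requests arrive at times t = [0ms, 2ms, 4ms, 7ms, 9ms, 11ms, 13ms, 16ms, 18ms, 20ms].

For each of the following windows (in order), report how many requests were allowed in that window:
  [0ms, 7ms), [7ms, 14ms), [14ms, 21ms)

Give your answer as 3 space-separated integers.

Answer: 3 4 3

Derivation:
Processing requests:
  req#1 t=0ms (window 0): ALLOW
  req#2 t=2ms (window 0): ALLOW
  req#3 t=4ms (window 0): ALLOW
  req#4 t=7ms (window 1): ALLOW
  req#5 t=9ms (window 1): ALLOW
  req#6 t=11ms (window 1): ALLOW
  req#7 t=13ms (window 1): ALLOW
  req#8 t=16ms (window 2): ALLOW
  req#9 t=18ms (window 2): ALLOW
  req#10 t=20ms (window 2): ALLOW

Allowed counts by window: 3 4 3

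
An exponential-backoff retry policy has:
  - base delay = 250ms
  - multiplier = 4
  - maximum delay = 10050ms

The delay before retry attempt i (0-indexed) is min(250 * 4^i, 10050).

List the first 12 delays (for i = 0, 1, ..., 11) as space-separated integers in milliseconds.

Computing each delay:
  i=0: min(250*4^0, 10050) = 250
  i=1: min(250*4^1, 10050) = 1000
  i=2: min(250*4^2, 10050) = 4000
  i=3: min(250*4^3, 10050) = 10050
  i=4: min(250*4^4, 10050) = 10050
  i=5: min(250*4^5, 10050) = 10050
  i=6: min(250*4^6, 10050) = 10050
  i=7: min(250*4^7, 10050) = 10050
  i=8: min(250*4^8, 10050) = 10050
  i=9: min(250*4^9, 10050) = 10050
  i=10: min(250*4^10, 10050) = 10050
  i=11: min(250*4^11, 10050) = 10050

Answer: 250 1000 4000 10050 10050 10050 10050 10050 10050 10050 10050 10050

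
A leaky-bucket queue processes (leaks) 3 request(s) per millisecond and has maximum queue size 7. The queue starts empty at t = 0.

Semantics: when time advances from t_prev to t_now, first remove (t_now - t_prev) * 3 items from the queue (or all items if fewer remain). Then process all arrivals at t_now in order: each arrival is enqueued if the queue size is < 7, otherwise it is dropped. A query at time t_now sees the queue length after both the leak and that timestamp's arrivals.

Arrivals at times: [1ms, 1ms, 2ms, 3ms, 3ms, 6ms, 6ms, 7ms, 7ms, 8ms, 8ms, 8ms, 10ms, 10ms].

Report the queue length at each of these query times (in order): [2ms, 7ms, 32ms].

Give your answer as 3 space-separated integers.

Queue lengths at query times:
  query t=2ms: backlog = 1
  query t=7ms: backlog = 2
  query t=32ms: backlog = 0

Answer: 1 2 0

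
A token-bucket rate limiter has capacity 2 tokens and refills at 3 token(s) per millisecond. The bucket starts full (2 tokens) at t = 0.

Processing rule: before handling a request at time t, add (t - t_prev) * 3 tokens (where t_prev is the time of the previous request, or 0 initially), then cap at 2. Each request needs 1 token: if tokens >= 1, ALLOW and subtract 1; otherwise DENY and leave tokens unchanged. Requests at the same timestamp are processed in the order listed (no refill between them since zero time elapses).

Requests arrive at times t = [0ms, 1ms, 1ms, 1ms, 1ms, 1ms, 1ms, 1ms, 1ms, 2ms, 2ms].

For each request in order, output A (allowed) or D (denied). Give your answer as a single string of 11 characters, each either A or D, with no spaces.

Answer: AAADDDDDDAA

Derivation:
Simulating step by step:
  req#1 t=0ms: ALLOW
  req#2 t=1ms: ALLOW
  req#3 t=1ms: ALLOW
  req#4 t=1ms: DENY
  req#5 t=1ms: DENY
  req#6 t=1ms: DENY
  req#7 t=1ms: DENY
  req#8 t=1ms: DENY
  req#9 t=1ms: DENY
  req#10 t=2ms: ALLOW
  req#11 t=2ms: ALLOW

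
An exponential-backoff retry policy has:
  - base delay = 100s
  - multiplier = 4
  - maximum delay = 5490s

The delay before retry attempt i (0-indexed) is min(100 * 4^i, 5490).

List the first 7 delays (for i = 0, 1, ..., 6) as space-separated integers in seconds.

Computing each delay:
  i=0: min(100*4^0, 5490) = 100
  i=1: min(100*4^1, 5490) = 400
  i=2: min(100*4^2, 5490) = 1600
  i=3: min(100*4^3, 5490) = 5490
  i=4: min(100*4^4, 5490) = 5490
  i=5: min(100*4^5, 5490) = 5490
  i=6: min(100*4^6, 5490) = 5490

Answer: 100 400 1600 5490 5490 5490 5490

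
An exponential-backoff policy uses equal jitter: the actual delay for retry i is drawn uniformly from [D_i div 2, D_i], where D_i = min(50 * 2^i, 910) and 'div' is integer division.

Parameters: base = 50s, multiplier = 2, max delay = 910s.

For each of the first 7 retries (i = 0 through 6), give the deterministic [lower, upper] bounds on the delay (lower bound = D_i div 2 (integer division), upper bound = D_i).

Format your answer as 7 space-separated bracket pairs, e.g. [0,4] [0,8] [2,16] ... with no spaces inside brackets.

Computing bounds per retry:
  i=0: D_i=min(50*2^0,910)=50, bounds=[25,50]
  i=1: D_i=min(50*2^1,910)=100, bounds=[50,100]
  i=2: D_i=min(50*2^2,910)=200, bounds=[100,200]
  i=3: D_i=min(50*2^3,910)=400, bounds=[200,400]
  i=4: D_i=min(50*2^4,910)=800, bounds=[400,800]
  i=5: D_i=min(50*2^5,910)=910, bounds=[455,910]
  i=6: D_i=min(50*2^6,910)=910, bounds=[455,910]

Answer: [25,50] [50,100] [100,200] [200,400] [400,800] [455,910] [455,910]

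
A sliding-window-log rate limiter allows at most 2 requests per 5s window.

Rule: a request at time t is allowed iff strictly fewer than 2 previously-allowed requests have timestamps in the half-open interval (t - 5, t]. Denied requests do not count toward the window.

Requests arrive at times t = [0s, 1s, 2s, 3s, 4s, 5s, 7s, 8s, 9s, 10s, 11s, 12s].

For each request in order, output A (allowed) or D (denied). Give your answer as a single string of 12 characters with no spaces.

Answer: AADDDAADDADA

Derivation:
Tracking allowed requests in the window:
  req#1 t=0s: ALLOW
  req#2 t=1s: ALLOW
  req#3 t=2s: DENY
  req#4 t=3s: DENY
  req#5 t=4s: DENY
  req#6 t=5s: ALLOW
  req#7 t=7s: ALLOW
  req#8 t=8s: DENY
  req#9 t=9s: DENY
  req#10 t=10s: ALLOW
  req#11 t=11s: DENY
  req#12 t=12s: ALLOW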